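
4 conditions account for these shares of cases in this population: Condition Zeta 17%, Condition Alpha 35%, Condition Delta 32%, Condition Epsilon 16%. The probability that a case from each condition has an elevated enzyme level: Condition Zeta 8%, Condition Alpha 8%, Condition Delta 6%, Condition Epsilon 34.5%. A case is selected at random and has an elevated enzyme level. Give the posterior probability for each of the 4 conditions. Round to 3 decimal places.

Compute prior × likelihood for every hypothesis:
  Condition Zeta: 0.17 × 0.08 = 0.0136
  Condition Alpha: 0.35 × 0.08 = 0.028
  Condition Delta: 0.32 × 0.06 = 0.0192
  Condition Epsilon: 0.16 × 0.345 = 0.0552
Sum = 0.116.
P(Condition Zeta | elevated) = 0.0136/0.116 ≈ 0.117
P(Condition Alpha | elevated) = 0.028/0.116 ≈ 0.241
P(Condition Delta | elevated) = 0.0192/0.116 ≈ 0.166
P(Condition Epsilon | elevated) = 0.0552/0.116 ≈ 0.476
(Check: 0.117+0.241+0.166+0.476 = 1.000.)

Condition Zeta 0.117, Condition Alpha 0.241, Condition Delta 0.166, Condition Epsilon 0.476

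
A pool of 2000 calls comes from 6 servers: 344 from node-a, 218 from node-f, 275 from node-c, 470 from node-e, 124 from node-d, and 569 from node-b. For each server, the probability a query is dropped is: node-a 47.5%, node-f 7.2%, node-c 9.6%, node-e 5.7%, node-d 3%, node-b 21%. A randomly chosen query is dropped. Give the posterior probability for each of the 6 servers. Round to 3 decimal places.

Prior × likelihood for each hypothesis:
  node-a: 0.172 × 0.475 = 0.0817
  node-f: 0.109 × 0.072 = 0.007848
  node-c: 0.1375 × 0.096 = 0.0132
  node-e: 0.235 × 0.057 = 0.013395
  node-d: 0.062 × 0.03 = 0.00186
  node-b: 0.2845 × 0.21 = 0.059745
Total = 0.177748.
P(node-a | dropped) = 0.0817/0.177748 ≈ 0.460
P(node-f | dropped) = 0.007848/0.177748 ≈ 0.044
P(node-c | dropped) = 0.0132/0.177748 ≈ 0.074
P(node-e | dropped) = 0.013395/0.177748 ≈ 0.075
P(node-d | dropped) = 0.00186/0.177748 ≈ 0.010
P(node-b | dropped) = 0.059745/0.177748 ≈ 0.336

node-a 0.460, node-f 0.044, node-c 0.074, node-e 0.075, node-d 0.010, node-b 0.336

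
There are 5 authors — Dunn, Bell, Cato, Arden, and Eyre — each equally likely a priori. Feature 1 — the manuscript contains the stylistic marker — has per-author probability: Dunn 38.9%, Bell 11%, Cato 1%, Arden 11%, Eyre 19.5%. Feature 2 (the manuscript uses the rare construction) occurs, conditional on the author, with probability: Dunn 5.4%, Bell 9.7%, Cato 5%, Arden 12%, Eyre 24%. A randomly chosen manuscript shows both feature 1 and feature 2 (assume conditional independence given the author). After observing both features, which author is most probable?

Since the prior is uniform, the posterior is proportional to the likelihood:
  Dunn: 0.389 × 0.054 = 0.021006
  Bell: 0.11 × 0.097 = 0.01067
  Cato: 0.01 × 0.05 = 0.0005
  Arden: 0.11 × 0.12 = 0.0132
  Eyre: 0.195 × 0.24 = 0.0468
Normalizing constant = 0.092176.
Largest term belongs to Eyre, so Eyre is most probable.

Eyre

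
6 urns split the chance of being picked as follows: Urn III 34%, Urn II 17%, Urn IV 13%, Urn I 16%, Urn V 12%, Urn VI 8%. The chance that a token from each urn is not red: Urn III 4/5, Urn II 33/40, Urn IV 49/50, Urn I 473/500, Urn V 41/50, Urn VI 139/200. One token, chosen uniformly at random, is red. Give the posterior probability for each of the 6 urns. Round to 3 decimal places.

Taking complements, P(red | each) = Urn III 0.2, Urn II 0.175, Urn IV 0.02, Urn I 0.054, Urn V 0.18, Urn VI 0.305.
Compute prior × likelihood for every hypothesis:
  Urn III: 0.34 × 0.2 = 0.068
  Urn II: 0.17 × 0.175 = 0.02975
  Urn IV: 0.13 × 0.02 = 0.0026
  Urn I: 0.16 × 0.054 = 0.00864
  Urn V: 0.12 × 0.18 = 0.0216
  Urn VI: 0.08 × 0.305 = 0.0244
Normalizing constant = 0.15499.
P(Urn III | red) = 0.068/0.15499 ≈ 0.439
P(Urn II | red) = 0.02975/0.15499 ≈ 0.192
P(Urn IV | red) = 0.0026/0.15499 ≈ 0.017
P(Urn I | red) = 0.00864/0.15499 ≈ 0.056
P(Urn V | red) = 0.0216/0.15499 ≈ 0.139
P(Urn VI | red) = 0.0244/0.15499 ≈ 0.157

Urn III 0.439, Urn II 0.192, Urn IV 0.017, Urn I 0.056, Urn V 0.139, Urn VI 0.157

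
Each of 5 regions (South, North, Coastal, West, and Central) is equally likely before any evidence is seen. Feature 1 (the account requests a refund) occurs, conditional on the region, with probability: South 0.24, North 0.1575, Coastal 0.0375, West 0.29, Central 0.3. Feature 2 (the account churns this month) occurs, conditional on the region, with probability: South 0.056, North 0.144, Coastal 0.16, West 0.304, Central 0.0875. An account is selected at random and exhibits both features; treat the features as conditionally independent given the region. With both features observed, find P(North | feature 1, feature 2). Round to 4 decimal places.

0.1449

Since the prior is uniform, the posterior is proportional to the likelihood:
  South: 0.24 × 0.056 = 0.01344
  North: 0.1575 × 0.144 = 0.02268
  Coastal: 0.0375 × 0.16 = 0.006
  West: 0.29 × 0.304 = 0.08816
  Central: 0.3 × 0.0875 = 0.02625
Normalizing constant = 0.15653.
P(North | evidence) = 0.02268 / 0.15653 ≈ 0.1449.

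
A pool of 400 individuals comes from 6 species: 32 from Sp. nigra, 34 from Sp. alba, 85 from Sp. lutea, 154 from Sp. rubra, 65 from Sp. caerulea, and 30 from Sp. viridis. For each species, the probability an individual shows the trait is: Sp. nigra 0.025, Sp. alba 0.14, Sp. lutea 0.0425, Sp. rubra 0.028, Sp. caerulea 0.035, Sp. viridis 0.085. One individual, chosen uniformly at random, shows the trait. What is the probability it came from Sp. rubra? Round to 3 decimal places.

By Bayes' rule, posterior ∝ prior × likelihood:
  Sp. nigra: 0.08 × 0.025 = 0.002
  Sp. alba: 0.085 × 0.14 = 0.0119
  Sp. lutea: 0.2125 × 0.0425 = 0.00903125
  Sp. rubra: 0.385 × 0.028 = 0.01078
  Sp. caerulea: 0.1625 × 0.035 = 0.0056875
  Sp. viridis: 0.075 × 0.085 = 0.006375
Normalizing constant = 0.04577375.
P(Sp. rubra | evidence) = 0.01078 / 0.04577375 ≈ 0.236.

0.236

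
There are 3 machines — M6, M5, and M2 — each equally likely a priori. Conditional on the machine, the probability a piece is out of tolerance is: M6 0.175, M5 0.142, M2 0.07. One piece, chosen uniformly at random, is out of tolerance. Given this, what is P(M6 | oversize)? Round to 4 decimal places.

0.4522

With a uniform prior (1/3 each), posterior ∝ likelihood:
  M6: 0.175
  M5: 0.142
  M2: 0.07
Sum = 0.387.
P(M6 | evidence) = 0.175 / 0.387 ≈ 0.4522.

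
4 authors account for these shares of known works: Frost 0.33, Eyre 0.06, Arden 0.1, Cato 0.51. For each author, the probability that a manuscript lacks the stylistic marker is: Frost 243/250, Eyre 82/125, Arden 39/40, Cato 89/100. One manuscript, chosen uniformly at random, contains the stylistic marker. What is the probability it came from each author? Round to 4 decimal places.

Taking complements, P(marker | each) = Frost 0.028, Eyre 0.344, Arden 0.025, Cato 0.11.
Compute prior × likelihood for every hypothesis:
  Frost: 0.33 × 0.028 = 0.00924
  Eyre: 0.06 × 0.344 = 0.02064
  Arden: 0.1 × 0.025 = 0.0025
  Cato: 0.51 × 0.11 = 0.0561
Total = 0.08848.
P(Frost | marker) = 0.00924/0.08848 ≈ 0.1044
P(Eyre | marker) = 0.02064/0.08848 ≈ 0.2333
P(Arden | marker) = 0.0025/0.08848 ≈ 0.0283
P(Cato | marker) = 0.0561/0.08848 ≈ 0.6340

Frost 0.1044, Eyre 0.2333, Arden 0.0283, Cato 0.6340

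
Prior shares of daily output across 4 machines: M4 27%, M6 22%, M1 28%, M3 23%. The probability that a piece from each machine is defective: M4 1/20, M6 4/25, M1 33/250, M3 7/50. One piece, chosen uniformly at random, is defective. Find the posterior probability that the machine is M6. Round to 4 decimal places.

0.2987

Prior × likelihood for each hypothesis:
  M4: 0.27 × 0.05 = 0.0135
  M6: 0.22 × 0.16 = 0.0352
  M1: 0.28 × 0.132 = 0.03696
  M3: 0.23 × 0.14 = 0.0322
Sum = 0.11786.
P(M6 | evidence) = 0.0352 / 0.11786 ≈ 0.2987.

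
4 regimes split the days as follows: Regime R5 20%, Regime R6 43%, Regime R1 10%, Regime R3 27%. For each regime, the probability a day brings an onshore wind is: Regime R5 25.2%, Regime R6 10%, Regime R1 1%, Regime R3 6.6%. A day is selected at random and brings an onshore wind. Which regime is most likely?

Prior × likelihood for each hypothesis:
  Regime R5: 0.2 × 0.252 = 0.0504
  Regime R6: 0.43 × 0.1 = 0.043
  Regime R1: 0.1 × 0.01 = 0.001
  Regime R3: 0.27 × 0.066 = 0.01782
Sum = 0.11222.
Largest term belongs to Regime R5, so Regime R5 is most probable.

Regime R5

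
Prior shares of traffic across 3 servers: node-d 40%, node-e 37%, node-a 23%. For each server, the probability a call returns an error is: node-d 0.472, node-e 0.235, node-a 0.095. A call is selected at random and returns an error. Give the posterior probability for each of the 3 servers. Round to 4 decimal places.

Unnormalized posteriors (prior × likelihood):
  node-d: 0.4 × 0.472 = 0.1888
  node-e: 0.37 × 0.235 = 0.08695
  node-a: 0.23 × 0.095 = 0.02185
Normalizing constant = 0.2976.
P(node-d | error) = 0.1888/0.2976 ≈ 0.6344
P(node-e | error) = 0.08695/0.2976 ≈ 0.2922
P(node-a | error) = 0.02185/0.2976 ≈ 0.0734

node-d 0.6344, node-e 0.2922, node-a 0.0734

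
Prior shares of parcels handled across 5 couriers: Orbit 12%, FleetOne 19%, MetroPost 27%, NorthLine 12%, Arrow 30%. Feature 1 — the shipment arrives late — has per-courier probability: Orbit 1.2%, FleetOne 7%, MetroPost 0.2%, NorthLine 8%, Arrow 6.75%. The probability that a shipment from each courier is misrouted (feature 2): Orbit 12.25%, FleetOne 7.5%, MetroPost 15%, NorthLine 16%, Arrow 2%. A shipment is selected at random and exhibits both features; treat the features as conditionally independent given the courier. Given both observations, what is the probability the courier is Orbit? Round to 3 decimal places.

Compute prior × likelihood for every hypothesis:
  Orbit: 0.12 × 0.012 × 0.1225 = 0.0001764
  FleetOne: 0.19 × 0.07 × 0.075 = 0.0009975
  MetroPost: 0.27 × 0.002 × 0.15 = 0.000081
  NorthLine: 0.12 × 0.08 × 0.16 = 0.001536
  Arrow: 0.3 × 0.0675 × 0.02 = 0.000405
Normalizing constant = 0.0031959.
P(Orbit | evidence) = 0.0001764 / 0.0031959 ≈ 0.055.

0.055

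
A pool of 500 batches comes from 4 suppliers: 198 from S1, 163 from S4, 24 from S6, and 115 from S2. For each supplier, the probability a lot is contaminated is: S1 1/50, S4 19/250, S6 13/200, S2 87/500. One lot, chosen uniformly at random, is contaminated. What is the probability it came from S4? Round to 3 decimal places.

Compute prior × likelihood for every hypothesis:
  S1: 0.396 × 0.02 = 0.00792
  S4: 0.326 × 0.076 = 0.024776
  S6: 0.048 × 0.065 = 0.00312
  S2: 0.23 × 0.174 = 0.04002
Total = 0.075836.
P(S4 | evidence) = 0.024776 / 0.075836 ≈ 0.327.

0.327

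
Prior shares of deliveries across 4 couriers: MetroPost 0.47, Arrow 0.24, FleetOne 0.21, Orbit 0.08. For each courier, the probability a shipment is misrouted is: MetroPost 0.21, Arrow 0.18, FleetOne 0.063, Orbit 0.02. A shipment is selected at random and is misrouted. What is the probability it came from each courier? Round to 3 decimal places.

By Bayes' rule, posterior ∝ prior × likelihood:
  MetroPost: 0.47 × 0.21 = 0.0987
  Arrow: 0.24 × 0.18 = 0.0432
  FleetOne: 0.21 × 0.063 = 0.01323
  Orbit: 0.08 × 0.02 = 0.0016
Normalizing constant = 0.15673.
P(MetroPost | misrouted) = 0.0987/0.15673 ≈ 0.630
P(Arrow | misrouted) = 0.0432/0.15673 ≈ 0.276
P(FleetOne | misrouted) = 0.01323/0.15673 ≈ 0.084
P(Orbit | misrouted) = 0.0016/0.15673 ≈ 0.010
(Check: 0.630+0.276+0.084+0.010 = 1.000.)

MetroPost 0.630, Arrow 0.276, FleetOne 0.084, Orbit 0.010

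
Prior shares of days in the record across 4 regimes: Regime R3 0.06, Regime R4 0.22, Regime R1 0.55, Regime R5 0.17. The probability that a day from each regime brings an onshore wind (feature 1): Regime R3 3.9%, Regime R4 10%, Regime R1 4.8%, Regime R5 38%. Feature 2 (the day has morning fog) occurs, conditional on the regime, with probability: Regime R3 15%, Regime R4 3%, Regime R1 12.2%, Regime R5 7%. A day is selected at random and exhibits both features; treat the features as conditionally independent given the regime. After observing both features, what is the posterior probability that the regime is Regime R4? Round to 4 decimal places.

Compute prior × likelihood for every hypothesis:
  Regime R3: 0.06 × 0.039 × 0.15 = 0.000351
  Regime R4: 0.22 × 0.1 × 0.03 = 0.00066
  Regime R1: 0.55 × 0.048 × 0.122 = 0.0032208
  Regime R5: 0.17 × 0.38 × 0.07 = 0.004522
Total = 0.0087538.
P(Regime R4 | evidence) = 0.00066 / 0.0087538 ≈ 0.0754.

0.0754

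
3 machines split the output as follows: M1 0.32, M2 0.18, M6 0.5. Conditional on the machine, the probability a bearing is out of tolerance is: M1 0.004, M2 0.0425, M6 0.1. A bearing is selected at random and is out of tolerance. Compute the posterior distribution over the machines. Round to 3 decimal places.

Compute prior × likelihood for every hypothesis:
  M1: 0.32 × 0.004 = 0.00128
  M2: 0.18 × 0.0425 = 0.00765
  M6: 0.5 × 0.1 = 0.05
Total = 0.05893.
P(M1 | oversize) = 0.00128/0.05893 ≈ 0.022
P(M2 | oversize) = 0.00765/0.05893 ≈ 0.130
P(M6 | oversize) = 0.05/0.05893 ≈ 0.848

M1 0.022, M2 0.130, M6 0.848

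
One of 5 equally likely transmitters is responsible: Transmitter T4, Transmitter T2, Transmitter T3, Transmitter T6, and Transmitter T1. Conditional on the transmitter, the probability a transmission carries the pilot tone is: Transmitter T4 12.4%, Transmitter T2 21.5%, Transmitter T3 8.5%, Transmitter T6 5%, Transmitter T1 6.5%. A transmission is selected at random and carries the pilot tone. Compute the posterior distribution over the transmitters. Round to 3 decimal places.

Transmitter T4 0.230, Transmitter T2 0.399, Transmitter T3 0.158, Transmitter T6 0.093, Transmitter T1 0.121

Since the prior is uniform, the posterior is proportional to the likelihood:
  Transmitter T4: 0.124
  Transmitter T2: 0.215
  Transmitter T3: 0.085
  Transmitter T6: 0.05
  Transmitter T1: 0.065
Total = 0.539.
P(Transmitter T4 | pilot) = 0.124/0.539 ≈ 0.230
P(Transmitter T2 | pilot) = 0.215/0.539 ≈ 0.399
P(Transmitter T3 | pilot) = 0.085/0.539 ≈ 0.158
P(Transmitter T6 | pilot) = 0.05/0.539 ≈ 0.093
P(Transmitter T1 | pilot) = 0.065/0.539 ≈ 0.121
(Check: 0.230+0.399+0.158+0.093+0.121 = 1.001.)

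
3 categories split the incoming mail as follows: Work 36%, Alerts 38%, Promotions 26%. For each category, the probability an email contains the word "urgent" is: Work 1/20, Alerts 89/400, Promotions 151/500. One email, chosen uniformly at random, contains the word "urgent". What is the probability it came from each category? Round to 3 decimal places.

Work 0.099, Alerts 0.467, Promotions 0.434

Prior × likelihood for each hypothesis:
  Work: 0.36 × 0.05 = 0.018
  Alerts: 0.38 × 0.2225 = 0.08455
  Promotions: 0.26 × 0.302 = 0.07852
Sum = 0.18107.
P(Work | urgent-flag) = 0.018/0.18107 ≈ 0.099
P(Alerts | urgent-flag) = 0.08455/0.18107 ≈ 0.467
P(Promotions | urgent-flag) = 0.07852/0.18107 ≈ 0.434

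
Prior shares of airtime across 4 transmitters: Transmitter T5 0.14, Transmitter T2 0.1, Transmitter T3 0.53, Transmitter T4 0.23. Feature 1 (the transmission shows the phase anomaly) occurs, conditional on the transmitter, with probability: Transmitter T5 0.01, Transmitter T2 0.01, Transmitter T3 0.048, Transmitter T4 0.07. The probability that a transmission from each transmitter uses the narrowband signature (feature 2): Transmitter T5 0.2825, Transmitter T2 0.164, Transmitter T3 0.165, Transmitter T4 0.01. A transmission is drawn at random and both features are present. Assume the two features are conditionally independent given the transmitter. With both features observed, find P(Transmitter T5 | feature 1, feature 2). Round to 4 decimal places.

Unnormalized posteriors (prior × likelihood):
  Transmitter T5: 0.14 × 0.01 × 0.2825 = 0.0003955
  Transmitter T2: 0.1 × 0.01 × 0.164 = 0.000164
  Transmitter T3: 0.53 × 0.048 × 0.165 = 0.0041976
  Transmitter T4: 0.23 × 0.07 × 0.01 = 0.000161
Normalizing constant = 0.0049181.
P(Transmitter T5 | evidence) = 0.0003955 / 0.0049181 ≈ 0.0804.

0.0804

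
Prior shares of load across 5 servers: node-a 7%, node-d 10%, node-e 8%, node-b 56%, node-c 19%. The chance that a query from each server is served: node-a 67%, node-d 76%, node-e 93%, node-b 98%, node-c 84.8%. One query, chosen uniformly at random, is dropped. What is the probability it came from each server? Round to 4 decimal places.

node-a 0.2490, node-d 0.2587, node-e 0.0604, node-b 0.1207, node-c 0.3113

Taking complements, P(dropped | each) = node-a 0.33, node-d 0.24, node-e 0.07, node-b 0.02, node-c 0.152.
By Bayes' rule, posterior ∝ prior × likelihood:
  node-a: 0.07 × 0.33 = 0.0231
  node-d: 0.1 × 0.24 = 0.024
  node-e: 0.08 × 0.07 = 0.0056
  node-b: 0.56 × 0.02 = 0.0112
  node-c: 0.19 × 0.152 = 0.02888
Total = 0.09278.
P(node-a | dropped) = 0.0231/0.09278 ≈ 0.2490
P(node-d | dropped) = 0.024/0.09278 ≈ 0.2587
P(node-e | dropped) = 0.0056/0.09278 ≈ 0.0604
P(node-b | dropped) = 0.0112/0.09278 ≈ 0.1207
P(node-c | dropped) = 0.02888/0.09278 ≈ 0.3113
(Check: 0.2490+0.2587+0.0604+0.1207+0.3113 = 1.0001.)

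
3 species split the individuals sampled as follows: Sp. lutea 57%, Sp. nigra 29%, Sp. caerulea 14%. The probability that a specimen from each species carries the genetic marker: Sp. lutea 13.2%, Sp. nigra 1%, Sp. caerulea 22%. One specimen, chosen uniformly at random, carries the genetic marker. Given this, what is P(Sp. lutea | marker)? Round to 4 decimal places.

Prior × likelihood for each hypothesis:
  Sp. lutea: 0.57 × 0.132 = 0.07524
  Sp. nigra: 0.29 × 0.01 = 0.0029
  Sp. caerulea: 0.14 × 0.22 = 0.0308
Total = 0.10894.
P(Sp. lutea | evidence) = 0.07524 / 0.10894 ≈ 0.6907.

0.6907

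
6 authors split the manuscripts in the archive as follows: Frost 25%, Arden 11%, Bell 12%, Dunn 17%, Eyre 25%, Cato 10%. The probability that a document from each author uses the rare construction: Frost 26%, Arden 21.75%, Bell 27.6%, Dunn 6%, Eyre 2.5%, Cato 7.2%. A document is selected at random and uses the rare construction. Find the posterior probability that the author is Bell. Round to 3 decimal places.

Prior × likelihood for each hypothesis:
  Frost: 0.25 × 0.26 = 0.065
  Arden: 0.11 × 0.2175 = 0.023925
  Bell: 0.12 × 0.276 = 0.03312
  Dunn: 0.17 × 0.06 = 0.0102
  Eyre: 0.25 × 0.025 = 0.00625
  Cato: 0.1 × 0.072 = 0.0072
Normalizing constant = 0.145695.
P(Bell | evidence) = 0.03312 / 0.145695 ≈ 0.227.

0.227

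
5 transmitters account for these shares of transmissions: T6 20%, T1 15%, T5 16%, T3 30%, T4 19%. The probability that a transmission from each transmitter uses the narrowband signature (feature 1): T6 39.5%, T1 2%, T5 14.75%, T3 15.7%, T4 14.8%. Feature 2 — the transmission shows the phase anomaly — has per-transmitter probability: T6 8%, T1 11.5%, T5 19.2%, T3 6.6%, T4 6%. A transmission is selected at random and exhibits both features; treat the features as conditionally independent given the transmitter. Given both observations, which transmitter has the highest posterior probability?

Prior × likelihood for each hypothesis:
  T6: 0.2 × 0.395 × 0.08 = 0.00632
  T1: 0.15 × 0.02 × 0.115 = 0.000345
  T5: 0.16 × 0.1475 × 0.192 = 0.0045312
  T3: 0.3 × 0.157 × 0.066 = 0.0031086
  T4: 0.19 × 0.148 × 0.06 = 0.0016872
Total = 0.015992.
Largest term belongs to T6, so T6 is most probable.

T6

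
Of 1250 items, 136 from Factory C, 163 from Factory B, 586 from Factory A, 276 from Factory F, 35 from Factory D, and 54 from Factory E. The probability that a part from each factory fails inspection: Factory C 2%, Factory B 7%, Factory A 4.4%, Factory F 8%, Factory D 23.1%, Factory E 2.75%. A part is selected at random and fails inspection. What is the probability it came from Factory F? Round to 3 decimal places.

0.309

Unnormalized posteriors (prior × likelihood):
  Factory C: 0.1088 × 0.02 = 0.002176
  Factory B: 0.1304 × 0.07 = 0.009128
  Factory A: 0.4688 × 0.044 = 0.0206272
  Factory F: 0.2208 × 0.08 = 0.017664
  Factory D: 0.028 × 0.231 = 0.006468
  Factory E: 0.0432 × 0.0275 = 0.001188
Sum = 0.0572512.
P(Factory F | evidence) = 0.017664 / 0.0572512 ≈ 0.309.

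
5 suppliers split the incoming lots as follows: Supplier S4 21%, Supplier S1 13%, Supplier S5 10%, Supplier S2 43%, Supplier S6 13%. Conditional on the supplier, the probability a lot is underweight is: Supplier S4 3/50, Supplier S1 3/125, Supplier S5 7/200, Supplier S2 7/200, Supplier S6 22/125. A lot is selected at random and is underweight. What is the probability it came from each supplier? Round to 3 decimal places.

Unnormalized posteriors (prior × likelihood):
  Supplier S4: 0.21 × 0.06 = 0.0126
  Supplier S1: 0.13 × 0.024 = 0.00312
  Supplier S5: 0.1 × 0.035 = 0.0035
  Supplier S2: 0.43 × 0.035 = 0.01505
  Supplier S6: 0.13 × 0.176 = 0.02288
Sum = 0.05715.
P(Supplier S4 | underweight) = 0.0126/0.05715 ≈ 0.220
P(Supplier S1 | underweight) = 0.00312/0.05715 ≈ 0.055
P(Supplier S5 | underweight) = 0.0035/0.05715 ≈ 0.061
P(Supplier S2 | underweight) = 0.01505/0.05715 ≈ 0.263
P(Supplier S6 | underweight) = 0.02288/0.05715 ≈ 0.400

Supplier S4 0.220, Supplier S1 0.055, Supplier S5 0.061, Supplier S2 0.263, Supplier S6 0.400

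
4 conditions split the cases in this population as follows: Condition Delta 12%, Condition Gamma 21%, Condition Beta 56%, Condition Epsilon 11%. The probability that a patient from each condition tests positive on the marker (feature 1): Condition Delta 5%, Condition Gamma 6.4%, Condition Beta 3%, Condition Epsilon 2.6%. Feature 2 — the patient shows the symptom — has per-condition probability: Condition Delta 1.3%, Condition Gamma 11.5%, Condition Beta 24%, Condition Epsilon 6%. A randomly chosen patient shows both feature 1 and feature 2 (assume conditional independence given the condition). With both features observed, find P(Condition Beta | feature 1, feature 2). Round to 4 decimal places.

0.6919

Compute prior × likelihood for every hypothesis:
  Condition Delta: 0.12 × 0.05 × 0.013 = 0.000078
  Condition Gamma: 0.21 × 0.064 × 0.115 = 0.0015456
  Condition Beta: 0.56 × 0.03 × 0.24 = 0.004032
  Condition Epsilon: 0.11 × 0.026 × 0.06 = 0.0001716
Sum = 0.0058272.
P(Condition Beta | evidence) = 0.004032 / 0.0058272 ≈ 0.6919.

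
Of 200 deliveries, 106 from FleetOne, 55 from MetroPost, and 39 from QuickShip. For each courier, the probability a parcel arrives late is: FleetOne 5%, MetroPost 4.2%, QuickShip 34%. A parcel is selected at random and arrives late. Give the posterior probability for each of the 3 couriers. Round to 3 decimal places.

FleetOne 0.254, MetroPost 0.111, QuickShip 0.635

By Bayes' rule, posterior ∝ prior × likelihood:
  FleetOne: 0.53 × 0.05 = 0.0265
  MetroPost: 0.275 × 0.042 = 0.01155
  QuickShip: 0.195 × 0.34 = 0.0663
Sum = 0.10435.
P(FleetOne | late) = 0.0265/0.10435 ≈ 0.254
P(MetroPost | late) = 0.01155/0.10435 ≈ 0.111
P(QuickShip | late) = 0.0663/0.10435 ≈ 0.635
(Check: 0.254+0.111+0.635 = 1.000.)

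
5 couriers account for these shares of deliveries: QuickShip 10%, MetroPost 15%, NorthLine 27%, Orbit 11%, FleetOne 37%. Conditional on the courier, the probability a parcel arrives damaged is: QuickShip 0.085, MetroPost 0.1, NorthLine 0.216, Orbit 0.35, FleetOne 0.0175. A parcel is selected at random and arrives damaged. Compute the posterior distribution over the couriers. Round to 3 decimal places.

Compute prior × likelihood for every hypothesis:
  QuickShip: 0.1 × 0.085 = 0.0085
  MetroPost: 0.15 × 0.1 = 0.015
  NorthLine: 0.27 × 0.216 = 0.05832
  Orbit: 0.11 × 0.35 = 0.0385
  FleetOne: 0.37 × 0.0175 = 0.006475
Sum = 0.126795.
P(QuickShip | damaged) = 0.0085/0.126795 ≈ 0.067
P(MetroPost | damaged) = 0.015/0.126795 ≈ 0.118
P(NorthLine | damaged) = 0.05832/0.126795 ≈ 0.460
P(Orbit | damaged) = 0.0385/0.126795 ≈ 0.304
P(FleetOne | damaged) = 0.006475/0.126795 ≈ 0.051
(Check: 0.067+0.118+0.460+0.304+0.051 = 1.000.)

QuickShip 0.067, MetroPost 0.118, NorthLine 0.460, Orbit 0.304, FleetOne 0.051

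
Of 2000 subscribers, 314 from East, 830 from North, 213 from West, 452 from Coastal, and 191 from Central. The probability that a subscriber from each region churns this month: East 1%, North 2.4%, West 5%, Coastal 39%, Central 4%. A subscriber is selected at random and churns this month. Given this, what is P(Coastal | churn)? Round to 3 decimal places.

Compute prior × likelihood for every hypothesis:
  East: 0.157 × 0.01 = 0.00157
  North: 0.415 × 0.024 = 0.00996
  West: 0.1065 × 0.05 = 0.005325
  Coastal: 0.226 × 0.39 = 0.08814
  Central: 0.0955 × 0.04 = 0.00382
Sum = 0.108815.
P(Coastal | evidence) = 0.08814 / 0.108815 ≈ 0.810.

0.810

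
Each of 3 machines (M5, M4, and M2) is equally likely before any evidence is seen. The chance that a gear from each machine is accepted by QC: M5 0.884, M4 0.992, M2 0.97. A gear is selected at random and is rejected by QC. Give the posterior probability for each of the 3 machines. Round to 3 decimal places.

Taking complements, P(rejected | each) = M5 0.116, M4 0.008, M2 0.03.
With a uniform prior (1/3 each), posterior ∝ likelihood:
  M5: 0.116
  M4: 0.008
  M2: 0.03
Normalizing constant = 0.154.
P(M5 | rejected) = 0.116/0.154 ≈ 0.753
P(M4 | rejected) = 0.008/0.154 ≈ 0.052
P(M2 | rejected) = 0.03/0.154 ≈ 0.195

M5 0.753, M4 0.052, M2 0.195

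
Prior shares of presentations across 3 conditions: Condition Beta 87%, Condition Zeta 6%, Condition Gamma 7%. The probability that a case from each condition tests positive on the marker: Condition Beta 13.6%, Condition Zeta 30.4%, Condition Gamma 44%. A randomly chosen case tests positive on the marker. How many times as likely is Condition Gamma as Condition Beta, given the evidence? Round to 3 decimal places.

0.260

Prior × likelihood for each hypothesis:
  Condition Beta: 0.87 × 0.136 = 0.11832
  Condition Zeta: 0.06 × 0.304 = 0.01824
  Condition Gamma: 0.07 × 0.44 = 0.0308
Total = 0.16736.
The ratio is 0.0308 / 0.11832 (the normalizer cancels) = 0.260.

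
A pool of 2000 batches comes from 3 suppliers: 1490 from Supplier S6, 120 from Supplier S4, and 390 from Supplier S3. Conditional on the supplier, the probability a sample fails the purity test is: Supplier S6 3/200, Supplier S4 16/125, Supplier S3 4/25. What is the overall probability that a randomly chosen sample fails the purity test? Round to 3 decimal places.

Unnormalized posteriors (prior × likelihood):
  Supplier S6: 0.745 × 0.015 = 0.011175
  Supplier S4: 0.06 × 0.128 = 0.00768
  Supplier S3: 0.195 × 0.16 = 0.0312
P(off-spec) = 0.011175 + 0.00768 + 0.0312 = 0.050055 → 0.050.

0.050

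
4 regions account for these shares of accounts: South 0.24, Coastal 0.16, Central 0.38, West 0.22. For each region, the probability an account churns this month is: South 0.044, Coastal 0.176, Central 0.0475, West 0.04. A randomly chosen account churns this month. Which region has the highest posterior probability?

Prior × likelihood for each hypothesis:
  South: 0.24 × 0.044 = 0.01056
  Coastal: 0.16 × 0.176 = 0.02816
  Central: 0.38 × 0.0475 = 0.01805
  West: 0.22 × 0.04 = 0.0088
Total = 0.06557.
Largest term belongs to Coastal, so Coastal is most probable.

Coastal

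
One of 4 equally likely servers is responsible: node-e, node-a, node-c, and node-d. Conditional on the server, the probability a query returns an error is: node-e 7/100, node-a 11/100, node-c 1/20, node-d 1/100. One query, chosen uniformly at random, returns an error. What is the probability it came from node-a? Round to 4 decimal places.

Since the prior is uniform, the posterior is proportional to the likelihood:
  node-e: 0.07
  node-a: 0.11
  node-c: 0.05
  node-d: 0.01
Total = 0.24.
P(node-a | evidence) = 0.11 / 0.24 ≈ 0.4583.

0.4583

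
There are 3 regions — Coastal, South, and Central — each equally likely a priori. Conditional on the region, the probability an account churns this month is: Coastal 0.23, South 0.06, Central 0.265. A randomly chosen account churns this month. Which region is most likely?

With a uniform prior (1/3 each), posterior ∝ likelihood:
  Coastal: 0.23
  South: 0.06
  Central: 0.265
Normalizing constant = 0.555.
Largest term belongs to Central, so Central is most probable.

Central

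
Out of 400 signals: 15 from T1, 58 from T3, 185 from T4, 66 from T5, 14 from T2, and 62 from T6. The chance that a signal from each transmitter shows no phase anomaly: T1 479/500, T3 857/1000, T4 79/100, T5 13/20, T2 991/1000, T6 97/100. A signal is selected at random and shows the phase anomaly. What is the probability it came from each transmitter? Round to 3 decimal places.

Taking complements, P(anomaly | each) = T1 0.042, T3 0.143, T4 0.21, T5 0.35, T2 0.009, T6 0.03.
By Bayes' rule, posterior ∝ prior × likelihood:
  T1: 0.0375 × 0.042 = 0.001575
  T3: 0.145 × 0.143 = 0.020735
  T4: 0.4625 × 0.21 = 0.097125
  T5: 0.165 × 0.35 = 0.05775
  T2: 0.035 × 0.009 = 0.000315
  T6: 0.155 × 0.03 = 0.00465
Total = 0.18215.
P(T1 | anomaly) = 0.001575/0.18215 ≈ 0.009
P(T3 | anomaly) = 0.020735/0.18215 ≈ 0.114
P(T4 | anomaly) = 0.097125/0.18215 ≈ 0.533
P(T5 | anomaly) = 0.05775/0.18215 ≈ 0.317
P(T2 | anomaly) = 0.000315/0.18215 ≈ 0.002
P(T6 | anomaly) = 0.00465/0.18215 ≈ 0.026

T1 0.009, T3 0.114, T4 0.533, T5 0.317, T2 0.002, T6 0.026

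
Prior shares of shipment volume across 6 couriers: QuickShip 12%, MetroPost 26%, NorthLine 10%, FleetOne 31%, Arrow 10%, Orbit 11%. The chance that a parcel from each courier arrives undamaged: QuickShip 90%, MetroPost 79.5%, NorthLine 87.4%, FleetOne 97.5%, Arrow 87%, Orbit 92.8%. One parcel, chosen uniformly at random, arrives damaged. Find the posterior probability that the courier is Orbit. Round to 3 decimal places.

0.074

Taking complements, P(damaged | each) = QuickShip 0.1, MetroPost 0.205, NorthLine 0.126, FleetOne 0.025, Arrow 0.13, Orbit 0.072.
Unnormalized posteriors (prior × likelihood):
  QuickShip: 0.12 × 0.1 = 0.012
  MetroPost: 0.26 × 0.205 = 0.0533
  NorthLine: 0.1 × 0.126 = 0.0126
  FleetOne: 0.31 × 0.025 = 0.00775
  Arrow: 0.1 × 0.13 = 0.013
  Orbit: 0.11 × 0.072 = 0.00792
Normalizing constant = 0.10657.
P(Orbit | evidence) = 0.00792 / 0.10657 ≈ 0.074.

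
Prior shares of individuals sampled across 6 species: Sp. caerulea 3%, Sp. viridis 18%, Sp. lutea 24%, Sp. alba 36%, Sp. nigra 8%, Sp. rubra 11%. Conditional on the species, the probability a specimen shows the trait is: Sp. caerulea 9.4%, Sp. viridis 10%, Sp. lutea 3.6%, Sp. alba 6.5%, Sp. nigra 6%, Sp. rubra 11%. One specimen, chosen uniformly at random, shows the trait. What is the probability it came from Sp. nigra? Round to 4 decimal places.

0.0688

Compute prior × likelihood for every hypothesis:
  Sp. caerulea: 0.03 × 0.094 = 0.00282
  Sp. viridis: 0.18 × 0.1 = 0.018
  Sp. lutea: 0.24 × 0.036 = 0.00864
  Sp. alba: 0.36 × 0.065 = 0.0234
  Sp. nigra: 0.08 × 0.06 = 0.0048
  Sp. rubra: 0.11 × 0.11 = 0.0121
Total = 0.06976.
P(Sp. nigra | evidence) = 0.0048 / 0.06976 ≈ 0.0688.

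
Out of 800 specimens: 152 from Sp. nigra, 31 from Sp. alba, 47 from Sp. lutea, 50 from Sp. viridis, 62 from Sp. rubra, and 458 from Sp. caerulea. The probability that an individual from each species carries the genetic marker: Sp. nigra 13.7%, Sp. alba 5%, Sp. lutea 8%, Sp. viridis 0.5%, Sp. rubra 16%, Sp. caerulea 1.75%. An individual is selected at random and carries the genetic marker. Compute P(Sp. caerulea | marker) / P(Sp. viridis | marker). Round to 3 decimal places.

By Bayes' rule, posterior ∝ prior × likelihood:
  Sp. nigra: 0.19 × 0.137 = 0.02603
  Sp. alba: 0.03875 × 0.05 = 0.0019375
  Sp. lutea: 0.05875 × 0.08 = 0.0047
  Sp. viridis: 0.0625 × 0.005 = 0.0003125
  Sp. rubra: 0.0775 × 0.16 = 0.0124
  Sp. caerulea: 0.5725 × 0.0175 = 0.01001875
Total = 0.05539875.
The ratio is 0.01001875 / 0.0003125 (the normalizer cancels) = 32.060.

32.060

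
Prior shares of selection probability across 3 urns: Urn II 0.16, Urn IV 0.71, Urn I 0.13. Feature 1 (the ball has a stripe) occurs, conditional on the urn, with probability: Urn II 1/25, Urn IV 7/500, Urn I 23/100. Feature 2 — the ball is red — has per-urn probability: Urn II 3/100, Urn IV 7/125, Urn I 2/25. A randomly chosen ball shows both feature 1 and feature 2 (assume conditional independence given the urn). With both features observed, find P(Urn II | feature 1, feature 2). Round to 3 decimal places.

Compute prior × likelihood for every hypothesis:
  Urn II: 0.16 × 0.04 × 0.03 = 0.000192
  Urn IV: 0.71 × 0.014 × 0.056 = 0.00055664
  Urn I: 0.13 × 0.23 × 0.08 = 0.002392
Total = 0.00314064.
P(Urn II | evidence) = 0.000192 / 0.00314064 ≈ 0.061.

0.061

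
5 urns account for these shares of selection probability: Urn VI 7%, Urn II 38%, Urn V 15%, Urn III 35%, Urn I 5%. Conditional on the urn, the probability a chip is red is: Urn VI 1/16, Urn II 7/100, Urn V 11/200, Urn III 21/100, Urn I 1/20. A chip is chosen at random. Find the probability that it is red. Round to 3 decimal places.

Prior × likelihood for each hypothesis:
  Urn VI: 0.07 × 0.0625 = 0.004375
  Urn II: 0.38 × 0.07 = 0.0266
  Urn V: 0.15 × 0.055 = 0.00825
  Urn III: 0.35 × 0.21 = 0.0735
  Urn I: 0.05 × 0.05 = 0.0025
P(red) = 0.004375 + 0.0266 + 0.00825 + 0.0735 + 0.0025 = 0.115225 → 0.115.

0.115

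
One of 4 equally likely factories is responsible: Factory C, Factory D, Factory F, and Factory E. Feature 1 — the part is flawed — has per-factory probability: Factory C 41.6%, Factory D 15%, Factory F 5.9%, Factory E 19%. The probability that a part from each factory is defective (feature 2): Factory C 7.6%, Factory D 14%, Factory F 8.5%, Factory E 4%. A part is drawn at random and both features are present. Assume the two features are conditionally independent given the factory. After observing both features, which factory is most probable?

Factory C

With a uniform prior (1/4 each), posterior ∝ likelihood:
  Factory C: 0.416 × 0.076 = 0.031616
  Factory D: 0.15 × 0.14 = 0.021
  Factory F: 0.059 × 0.085 = 0.005015
  Factory E: 0.19 × 0.04 = 0.0076
Sum = 0.065231.
Largest term belongs to Factory C, so Factory C is most probable.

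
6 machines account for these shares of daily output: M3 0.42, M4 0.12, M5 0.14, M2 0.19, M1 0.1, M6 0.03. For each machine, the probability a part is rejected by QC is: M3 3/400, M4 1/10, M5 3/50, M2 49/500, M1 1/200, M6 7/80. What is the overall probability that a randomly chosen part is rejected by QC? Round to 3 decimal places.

Prior × likelihood for each hypothesis:
  M3: 0.42 × 0.0075 = 0.00315
  M4: 0.12 × 0.1 = 0.012
  M5: 0.14 × 0.06 = 0.0084
  M2: 0.19 × 0.098 = 0.01862
  M1: 0.1 × 0.005 = 0.0005
  M6: 0.03 × 0.0875 = 0.002625
P(rejected) = 0.00315 + 0.012 + 0.0084 + 0.01862 + 0.0005 + 0.002625 = 0.045295 → 0.045.

0.045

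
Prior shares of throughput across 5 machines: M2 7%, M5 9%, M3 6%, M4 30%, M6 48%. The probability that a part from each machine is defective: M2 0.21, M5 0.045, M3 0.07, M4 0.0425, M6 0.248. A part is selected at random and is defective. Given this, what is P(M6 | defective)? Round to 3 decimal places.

Prior × likelihood for each hypothesis:
  M2: 0.07 × 0.21 = 0.0147
  M5: 0.09 × 0.045 = 0.00405
  M3: 0.06 × 0.07 = 0.0042
  M4: 0.3 × 0.0425 = 0.01275
  M6: 0.48 × 0.248 = 0.11904
Sum = 0.15474.
P(M6 | evidence) = 0.11904 / 0.15474 ≈ 0.769.

0.769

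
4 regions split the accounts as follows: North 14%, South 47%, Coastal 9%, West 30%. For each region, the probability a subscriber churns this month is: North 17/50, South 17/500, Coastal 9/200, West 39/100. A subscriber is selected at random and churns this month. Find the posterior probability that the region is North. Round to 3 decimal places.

By Bayes' rule, posterior ∝ prior × likelihood:
  North: 0.14 × 0.34 = 0.0476
  South: 0.47 × 0.034 = 0.01598
  Coastal: 0.09 × 0.045 = 0.00405
  West: 0.3 × 0.39 = 0.117
Total = 0.18463.
P(North | evidence) = 0.0476 / 0.18463 ≈ 0.258.

0.258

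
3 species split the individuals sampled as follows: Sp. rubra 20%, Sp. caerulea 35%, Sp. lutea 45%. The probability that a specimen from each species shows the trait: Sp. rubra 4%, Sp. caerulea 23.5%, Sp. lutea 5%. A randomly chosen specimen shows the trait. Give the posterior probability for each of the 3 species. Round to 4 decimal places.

Unnormalized posteriors (prior × likelihood):
  Sp. rubra: 0.2 × 0.04 = 0.008
  Sp. caerulea: 0.35 × 0.235 = 0.08225
  Sp. lutea: 0.45 × 0.05 = 0.0225
Normalizing constant = 0.11275.
P(Sp. rubra | trait) = 0.008/0.11275 ≈ 0.0710
P(Sp. caerulea | trait) = 0.08225/0.11275 ≈ 0.7295
P(Sp. lutea | trait) = 0.0225/0.11275 ≈ 0.1996
(Check: 0.0710+0.7295+0.1996 = 1.0001.)

Sp. rubra 0.0710, Sp. caerulea 0.7295, Sp. lutea 0.1996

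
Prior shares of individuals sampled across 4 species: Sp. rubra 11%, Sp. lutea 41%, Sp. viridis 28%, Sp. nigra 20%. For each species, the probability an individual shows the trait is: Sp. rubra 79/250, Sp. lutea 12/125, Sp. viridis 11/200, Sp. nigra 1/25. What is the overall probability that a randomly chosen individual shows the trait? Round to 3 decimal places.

0.098

Prior × likelihood for each hypothesis:
  Sp. rubra: 0.11 × 0.316 = 0.03476
  Sp. lutea: 0.41 × 0.096 = 0.03936
  Sp. viridis: 0.28 × 0.055 = 0.0154
  Sp. nigra: 0.2 × 0.04 = 0.008
P(trait) = 0.03476 + 0.03936 + 0.0154 + 0.008 = 0.09752 → 0.098.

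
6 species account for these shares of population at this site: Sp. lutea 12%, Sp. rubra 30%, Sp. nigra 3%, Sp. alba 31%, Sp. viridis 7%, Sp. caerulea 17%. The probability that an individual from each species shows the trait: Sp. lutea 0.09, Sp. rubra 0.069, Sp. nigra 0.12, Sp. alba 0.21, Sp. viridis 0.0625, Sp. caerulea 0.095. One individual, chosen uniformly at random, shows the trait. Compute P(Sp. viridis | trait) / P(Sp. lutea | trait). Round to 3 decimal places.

Compute prior × likelihood for every hypothesis:
  Sp. lutea: 0.12 × 0.09 = 0.0108
  Sp. rubra: 0.3 × 0.069 = 0.0207
  Sp. nigra: 0.03 × 0.12 = 0.0036
  Sp. alba: 0.31 × 0.21 = 0.0651
  Sp. viridis: 0.07 × 0.0625 = 0.004375
  Sp. caerulea: 0.17 × 0.095 = 0.01615
Normalizing constant = 0.120725.
The ratio is 0.004375 / 0.0108 (the normalizer cancels) = 0.405.

0.405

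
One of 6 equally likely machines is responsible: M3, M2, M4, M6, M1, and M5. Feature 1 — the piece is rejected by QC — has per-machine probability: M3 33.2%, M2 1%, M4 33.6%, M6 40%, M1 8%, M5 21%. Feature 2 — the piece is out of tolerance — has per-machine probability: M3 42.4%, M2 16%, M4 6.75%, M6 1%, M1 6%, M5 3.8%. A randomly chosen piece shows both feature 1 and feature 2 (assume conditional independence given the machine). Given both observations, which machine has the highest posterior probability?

M3

With a uniform prior (1/6 each), posterior ∝ likelihood:
  M3: 0.332 × 0.424 = 0.140768
  M2: 0.01 × 0.16 = 0.0016
  M4: 0.336 × 0.0675 = 0.02268
  M6: 0.4 × 0.01 = 0.004
  M1: 0.08 × 0.06 = 0.0048
  M5: 0.21 × 0.038 = 0.00798
Normalizing constant = 0.181828.
Largest term belongs to M3, so M3 is most probable.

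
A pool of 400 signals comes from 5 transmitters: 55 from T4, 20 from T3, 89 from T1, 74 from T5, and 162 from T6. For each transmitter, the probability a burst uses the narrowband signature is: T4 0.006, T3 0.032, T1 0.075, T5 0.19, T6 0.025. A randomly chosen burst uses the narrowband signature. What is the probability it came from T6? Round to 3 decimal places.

By Bayes' rule, posterior ∝ prior × likelihood:
  T4: 0.1375 × 0.006 = 0.000825
  T3: 0.05 × 0.032 = 0.0016
  T1: 0.2225 × 0.075 = 0.0166875
  T5: 0.185 × 0.19 = 0.03515
  T6: 0.405 × 0.025 = 0.010125
Sum = 0.0643875.
P(T6 | evidence) = 0.010125 / 0.0643875 ≈ 0.157.

0.157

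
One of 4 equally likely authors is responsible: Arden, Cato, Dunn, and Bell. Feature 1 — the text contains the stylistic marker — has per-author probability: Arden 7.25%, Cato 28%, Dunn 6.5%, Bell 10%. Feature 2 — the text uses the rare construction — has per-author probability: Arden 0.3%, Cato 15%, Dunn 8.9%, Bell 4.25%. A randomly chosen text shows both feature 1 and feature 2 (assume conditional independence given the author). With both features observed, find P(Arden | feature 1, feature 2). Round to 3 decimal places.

0.004

Since the prior is uniform, the posterior is proportional to the likelihood:
  Arden: 0.0725 × 0.003 = 0.0002175
  Cato: 0.28 × 0.15 = 0.042
  Dunn: 0.065 × 0.089 = 0.005785
  Bell: 0.1 × 0.0425 = 0.00425
Sum = 0.0522525.
P(Arden | evidence) = 0.0002175 / 0.0522525 ≈ 0.004.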